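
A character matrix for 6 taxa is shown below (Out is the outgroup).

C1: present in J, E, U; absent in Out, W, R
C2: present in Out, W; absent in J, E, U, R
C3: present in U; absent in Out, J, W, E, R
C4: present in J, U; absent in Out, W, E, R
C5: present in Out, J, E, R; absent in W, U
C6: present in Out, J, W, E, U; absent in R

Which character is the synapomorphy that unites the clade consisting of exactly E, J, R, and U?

Character polarity is set by the outgroup: the derived state is whichever differs from the outgroup's state, so for C2, C5, C6 the derived state is 'absent', and for the remaining characters it is 'present'.
C1: derived state 'present' in E, J, and U only — synapomorphy for {E, J, U}.
Only E, J, R, and U show the derived state 'absent' for C2, supporting them as a clade.
C3: derived state 'present' in U only — an autapomorphy, so it tells us nothing about relationships among taxa.
Only J and U show the derived state 'present' for C4, supporting them as a clade.
C5 (state 'absent') occurs in U and W but conflicts with the nesting implied by the other characters — most parsimoniously interpreted as homoplasy.
C6 (derived state 'absent') is unique to R (autapomorphy; uninformative for grouping).
Most parsimonious ingroup topology: (((E,(U,J)),R),W).
The clade {E, J, R, U} is supported by C2: its derived state 'absent' occurs in exactly those taxa and in no other taxon (including the outgroup).

C2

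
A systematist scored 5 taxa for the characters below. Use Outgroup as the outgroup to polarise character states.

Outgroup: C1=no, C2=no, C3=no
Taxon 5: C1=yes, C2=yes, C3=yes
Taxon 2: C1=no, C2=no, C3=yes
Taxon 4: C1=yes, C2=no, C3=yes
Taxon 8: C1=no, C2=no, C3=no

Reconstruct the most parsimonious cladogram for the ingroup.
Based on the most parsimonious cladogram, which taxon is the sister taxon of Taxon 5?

Taxon 4

The outgroup has state 'no' for every character, so 'yes' is the derived state throughout.
C1 (derived state 'yes') is shared by Taxon 4 and Taxon 5 — a synapomorphy uniting that clade.
C2: derived state 'yes' in Taxon 5 only — an autapomorphy, so it tells us nothing about relationships among taxa.
Only Taxon 2, Taxon 4, and Taxon 5 show the derived state 'yes' for C3, supporting them as a clade.
Most parsimonious ingroup topology: (((Taxon 5,Taxon 4),Taxon 2),Taxon 8).
Taxon 5 and Taxon 4 form a cherry on this tree, so they are sister taxa.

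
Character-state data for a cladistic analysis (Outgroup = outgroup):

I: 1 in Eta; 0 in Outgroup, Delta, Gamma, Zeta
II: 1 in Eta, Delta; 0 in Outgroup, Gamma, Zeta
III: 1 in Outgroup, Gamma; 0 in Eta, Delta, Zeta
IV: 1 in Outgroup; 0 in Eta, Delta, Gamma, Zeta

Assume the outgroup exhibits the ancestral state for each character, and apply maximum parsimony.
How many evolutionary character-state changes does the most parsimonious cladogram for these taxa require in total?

4

Character polarity is set by the outgroup: the derived state is whichever differs from the outgroup's state, so for III, IV the derived state is '0', and for the remaining characters it is '1'.
I (derived state '1') is unique to Eta (autapomorphy; uninformative for grouping).
II: derived state '1' in Delta and Eta only — synapomorphy for {Delta, Eta}.
III: derived state '0' in Delta, Eta, and Zeta only — synapomorphy for {Delta, Eta, Zeta}.
IV (derived state '0') is shared by all ingroup taxa — unites the whole ingroup.
Most parsimonious ingroup topology: (((Eta,Delta),Zeta),Gamma).
Changes per character on this tree: I: 1; II: 1; III: 1; IV: 1.
Total = 4.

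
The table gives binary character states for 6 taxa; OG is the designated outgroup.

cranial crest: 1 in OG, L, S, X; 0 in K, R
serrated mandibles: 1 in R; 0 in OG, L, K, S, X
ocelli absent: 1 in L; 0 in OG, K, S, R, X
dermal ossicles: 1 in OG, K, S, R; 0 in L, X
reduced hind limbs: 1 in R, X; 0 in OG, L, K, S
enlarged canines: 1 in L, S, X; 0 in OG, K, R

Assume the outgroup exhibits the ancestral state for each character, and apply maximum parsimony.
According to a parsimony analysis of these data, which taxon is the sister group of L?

X

Character polarity is set by the outgroup: the derived state is whichever differs from the outgroup's state, so for cranial crest, dermal ossicles the derived state is '0', and for the remaining characters it is '1'.
Only K and R show the derived state '0' for cranial crest, supporting them as a clade.
serrated mandibles (derived state '1') is unique to R (autapomorphy; uninformative for grouping).
ocelli absent: derived state '1' in L only — an autapomorphy, so it tells us nothing about relationships among taxa.
Only L and X show the derived state '0' for dermal ossicles, supporting them as a clade.
reduced hind limbs (state '1') occurs in R and X but conflicts with the nesting implied by the other characters — most parsimoniously interpreted as homoplasy.
enlarged canines: derived state '1' in L, S, and X only — synapomorphy for {L, S, X}.
Most parsimonious ingroup topology: (((L,X),S),(K,R)).
L and X form a cherry on this tree, so they are sister taxa.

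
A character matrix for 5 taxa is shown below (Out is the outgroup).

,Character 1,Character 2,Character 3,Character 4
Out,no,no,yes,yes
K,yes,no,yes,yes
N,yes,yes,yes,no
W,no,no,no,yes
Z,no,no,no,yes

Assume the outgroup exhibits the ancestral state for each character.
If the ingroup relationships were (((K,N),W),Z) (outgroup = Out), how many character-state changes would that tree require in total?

Map each character onto (((K,N),W),Z) (rooted by Out) and count the minimum state changes it requires (Fitch parsimony):
Character 1: 1; Character 2: 1; Character 3: 2; Character 4: 1.
Total tree length = 5.

5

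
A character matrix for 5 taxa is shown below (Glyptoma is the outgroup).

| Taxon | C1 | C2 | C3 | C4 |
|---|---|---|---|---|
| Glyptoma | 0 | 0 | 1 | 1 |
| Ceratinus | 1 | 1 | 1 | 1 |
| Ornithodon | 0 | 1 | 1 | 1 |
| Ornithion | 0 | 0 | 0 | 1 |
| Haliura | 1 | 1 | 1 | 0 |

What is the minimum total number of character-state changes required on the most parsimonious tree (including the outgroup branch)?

4

Character polarity is set by the outgroup: the derived state is whichever differs from the outgroup's state, so for C3, C4 the derived state is '0', and for the remaining characters it is '1'.
C1 (derived state '1') is shared by Ceratinus and Haliura — a synapomorphy uniting that clade.
C2 (derived state '1') is shared by Ceratinus, Haliura, and Ornithodon — a synapomorphy uniting that clade.
C3: derived state '0' in Ornithion only — an autapomorphy, so it tells us nothing about relationships among taxa.
C4: derived state '0' in Haliura only — an autapomorphy, so it tells us nothing about relationships among taxa.
Most parsimonious ingroup topology: (((Ceratinus,Haliura),Ornithodon),Ornithion).
Changes per character on this tree: C1: 1; C2: 1; C3: 1; C4: 1.
Total = 4.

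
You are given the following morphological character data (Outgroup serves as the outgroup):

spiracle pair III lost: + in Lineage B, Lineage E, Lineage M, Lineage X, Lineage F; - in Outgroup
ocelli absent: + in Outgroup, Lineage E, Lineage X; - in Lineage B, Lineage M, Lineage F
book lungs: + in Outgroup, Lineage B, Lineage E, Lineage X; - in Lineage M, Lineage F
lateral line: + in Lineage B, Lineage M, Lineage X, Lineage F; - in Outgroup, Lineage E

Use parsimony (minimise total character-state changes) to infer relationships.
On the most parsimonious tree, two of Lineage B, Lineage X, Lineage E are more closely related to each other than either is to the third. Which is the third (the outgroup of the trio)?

Character polarity is set by the outgroup: the derived state is whichever differs from the outgroup's state, so for ocelli absent, book lungs the derived state is '-', and for the remaining characters it is '+'.
spiracle pair III lost (derived state '+') is shared by all ingroup taxa — unites the whole ingroup.
ocelli absent (derived state '-') is shared by Lineage B, Lineage F, and Lineage M — a synapomorphy uniting that clade.
Only Lineage F and Lineage M show the derived state '-' for book lungs, supporting them as a clade.
Only Lineage B, Lineage F, Lineage M, and Lineage X show the derived state '+' for lateral line, supporting them as a clade.
Most parsimonious ingroup topology: (((Lineage B,(Lineage M,Lineage F)),Lineage X),Lineage E).
Lineage B and Lineage X share a more recent common ancestor with each other than either does with Lineage E, so Lineage E is the least closely related of the three.

Lineage E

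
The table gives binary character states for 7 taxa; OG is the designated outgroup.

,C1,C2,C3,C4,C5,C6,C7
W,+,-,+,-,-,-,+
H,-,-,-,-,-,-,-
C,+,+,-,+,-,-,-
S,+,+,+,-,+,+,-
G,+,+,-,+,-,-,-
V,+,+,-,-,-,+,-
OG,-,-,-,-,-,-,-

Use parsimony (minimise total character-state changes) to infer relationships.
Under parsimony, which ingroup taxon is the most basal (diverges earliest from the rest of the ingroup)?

The outgroup has state '-' for every character, so '+' is the derived state throughout.
C1: derived state '+' in C, G, S, V, and W only — synapomorphy for {C, G, S, V, W}.
C2 (derived state '+') is shared by C, G, S, and V — a synapomorphy uniting that clade.
C3 (state '+') occurs in S and W but conflicts with the nesting implied by the other characters — most parsimoniously interpreted as homoplasy.
C4: derived state '+' in C and G only — synapomorphy for {C, G}.
C5 (derived state '+') is unique to S (autapomorphy; uninformative for grouping).
Only S and V show the derived state '+' for C6, supporting them as a clade.
C7 (derived state '+') is unique to W (autapomorphy; uninformative for grouping).
Most parsimonious ingroup topology: (H,(((V,S),(C,G)),W)).
H is sister to the clade containing all other ingroup taxa, so it is the earliest-diverging (most basal) ingroup lineage.

H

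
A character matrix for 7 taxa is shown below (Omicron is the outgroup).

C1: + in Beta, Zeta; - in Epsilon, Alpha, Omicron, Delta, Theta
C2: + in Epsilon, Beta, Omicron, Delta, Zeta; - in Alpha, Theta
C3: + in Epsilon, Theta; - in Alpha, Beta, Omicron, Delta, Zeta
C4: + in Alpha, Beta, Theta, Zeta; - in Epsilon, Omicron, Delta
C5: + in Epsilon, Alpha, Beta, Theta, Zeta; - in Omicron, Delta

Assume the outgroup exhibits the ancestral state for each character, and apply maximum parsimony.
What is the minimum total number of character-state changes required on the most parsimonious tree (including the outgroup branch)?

Character polarity is set by the outgroup: the derived state is whichever differs from the outgroup's state, so for C2 the derived state is '-', and for the remaining characters it is '+'.
C1 (derived state '+') is shared by Beta and Zeta — a synapomorphy uniting that clade.
Only Alpha and Theta show the derived state '-' for C2, supporting them as a clade.
C3 (state '+') occurs in Epsilon and Theta but conflicts with the nesting implied by the other characters — most parsimoniously interpreted as homoplasy.
C4 (derived state '+') is shared by Alpha, Beta, Theta, and Zeta — a synapomorphy uniting that clade.
C5: derived state '+' in Alpha, Beta, Epsilon, Theta, and Zeta only — synapomorphy for {Alpha, Beta, Epsilon, Theta, Zeta}.
Most parsimonious ingroup topology: ((Epsilon,((Alpha,Theta),(Zeta,Beta))),Delta).
Changes per character on this tree: C1: 1; C2: 1; C3: 2; C4: 1; C5: 1.
Total = 6.

6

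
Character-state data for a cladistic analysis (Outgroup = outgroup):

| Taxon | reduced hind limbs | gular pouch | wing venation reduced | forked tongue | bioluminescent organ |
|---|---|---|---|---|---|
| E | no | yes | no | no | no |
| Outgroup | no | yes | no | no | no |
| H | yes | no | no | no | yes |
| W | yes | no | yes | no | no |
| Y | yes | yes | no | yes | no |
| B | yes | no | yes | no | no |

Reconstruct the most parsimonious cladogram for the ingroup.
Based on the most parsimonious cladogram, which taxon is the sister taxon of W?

Character polarity is set by the outgroup: the derived state is whichever differs from the outgroup's state, so for gular pouch the derived state is 'no', and for the remaining characters it is 'yes'.
reduced hind limbs: derived state 'yes' in B, H, W, and Y only — synapomorphy for {B, H, W, Y}.
gular pouch: derived state 'no' in B, H, and W only — synapomorphy for {B, H, W}.
Only B and W show the derived state 'yes' for wing venation reduced, supporting them as a clade.
forked tongue (derived state 'yes') is unique to Y (autapomorphy; uninformative for grouping).
bioluminescent organ: derived state 'yes' in H only — an autapomorphy, so it tells us nothing about relationships among taxa.
Most parsimonious ingroup topology: ((((B,W),H),Y),E).
W and B form a cherry on this tree, so they are sister taxa.

B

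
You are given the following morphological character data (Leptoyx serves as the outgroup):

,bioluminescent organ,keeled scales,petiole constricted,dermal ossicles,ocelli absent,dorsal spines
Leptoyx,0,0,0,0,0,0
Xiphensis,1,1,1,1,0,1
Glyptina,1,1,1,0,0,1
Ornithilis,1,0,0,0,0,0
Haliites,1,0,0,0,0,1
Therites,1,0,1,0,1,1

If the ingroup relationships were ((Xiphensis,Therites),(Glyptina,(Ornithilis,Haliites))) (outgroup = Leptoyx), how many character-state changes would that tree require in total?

9

Map each character onto ((Xiphensis,Therites),(Glyptina,(Ornithilis,Haliites))) (rooted by Leptoyx) and count the minimum state changes it requires (Fitch parsimony):
bioluminescent organ: 1; keeled scales: 2; petiole constricted: 2; dermal ossicles: 1; ocelli absent: 1; dorsal spines: 2.
Total tree length = 9.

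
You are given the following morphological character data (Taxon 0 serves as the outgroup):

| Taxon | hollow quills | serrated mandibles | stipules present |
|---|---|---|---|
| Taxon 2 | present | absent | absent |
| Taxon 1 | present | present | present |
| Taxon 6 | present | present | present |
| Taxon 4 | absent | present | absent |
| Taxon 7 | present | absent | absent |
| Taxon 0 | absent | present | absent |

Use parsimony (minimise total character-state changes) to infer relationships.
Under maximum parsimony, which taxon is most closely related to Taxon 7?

Taxon 2

Character polarity is set by the outgroup: the derived state is whichever differs from the outgroup's state, so for serrated mandibles the derived state is 'absent', and for the remaining characters it is 'present'.
Only Taxon 1, Taxon 2, Taxon 6, and Taxon 7 show the derived state 'present' for hollow quills, supporting them as a clade.
serrated mandibles: derived state 'absent' in Taxon 2 and Taxon 7 only — synapomorphy for {Taxon 2, Taxon 7}.
stipules present: derived state 'present' in Taxon 1 and Taxon 6 only — synapomorphy for {Taxon 1, Taxon 6}.
Most parsimonious ingroup topology: (((Taxon 2,Taxon 7),(Taxon 6,Taxon 1)),Taxon 4).
Taxon 7 and Taxon 2 form a cherry on this tree, so they are sister taxa.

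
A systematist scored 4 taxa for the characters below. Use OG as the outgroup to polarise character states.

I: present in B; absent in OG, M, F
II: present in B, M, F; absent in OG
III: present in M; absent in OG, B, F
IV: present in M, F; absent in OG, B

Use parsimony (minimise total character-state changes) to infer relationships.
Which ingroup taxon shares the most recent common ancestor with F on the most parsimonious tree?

M

The outgroup has state 'absent' for every character, so 'present' is the derived state throughout.
I: derived state 'present' in B only — an autapomorphy, so it tells us nothing about relationships among taxa.
All ingroup taxa share the derived state 'present' for II; it defines the ingroup but does not resolve relationships within it.
III (derived state 'present') is unique to M (autapomorphy; uninformative for grouping).
IV: derived state 'present' in F and M only — synapomorphy for {F, M}.
Most parsimonious ingroup topology: ((M,F),B).
F and M form a cherry on this tree, so they are sister taxa.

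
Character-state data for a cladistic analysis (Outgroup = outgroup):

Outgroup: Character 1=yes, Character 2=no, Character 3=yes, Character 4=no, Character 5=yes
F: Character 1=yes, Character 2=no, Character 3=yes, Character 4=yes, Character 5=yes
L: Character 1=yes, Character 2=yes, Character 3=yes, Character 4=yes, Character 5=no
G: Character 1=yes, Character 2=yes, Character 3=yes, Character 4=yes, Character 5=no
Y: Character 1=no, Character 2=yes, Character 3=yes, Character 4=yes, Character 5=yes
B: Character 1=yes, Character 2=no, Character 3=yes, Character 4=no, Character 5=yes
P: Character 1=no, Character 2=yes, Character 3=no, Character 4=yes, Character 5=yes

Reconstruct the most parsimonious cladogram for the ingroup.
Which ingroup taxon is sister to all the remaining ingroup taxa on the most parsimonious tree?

B

Character polarity is set by the outgroup: the derived state is whichever differs from the outgroup's state, so for Character 1, Character 3, Character 5 the derived state is 'no', and for the remaining characters it is 'yes'.
Only P and Y show the derived state 'no' for Character 1, supporting them as a clade.
Character 2 (derived state 'yes') is shared by G, L, P, and Y — a synapomorphy uniting that clade.
Character 3 (derived state 'no') is unique to P (autapomorphy; uninformative for grouping).
Character 4 (derived state 'yes') is shared by F, G, L, P, and Y — a synapomorphy uniting that clade.
Only G and L show the derived state 'no' for Character 5, supporting them as a clade.
Most parsimonious ingroup topology: ((F,((L,G),(Y,P))),B).
B is sister to the clade containing all other ingroup taxa, so it is the earliest-diverging (most basal) ingroup lineage.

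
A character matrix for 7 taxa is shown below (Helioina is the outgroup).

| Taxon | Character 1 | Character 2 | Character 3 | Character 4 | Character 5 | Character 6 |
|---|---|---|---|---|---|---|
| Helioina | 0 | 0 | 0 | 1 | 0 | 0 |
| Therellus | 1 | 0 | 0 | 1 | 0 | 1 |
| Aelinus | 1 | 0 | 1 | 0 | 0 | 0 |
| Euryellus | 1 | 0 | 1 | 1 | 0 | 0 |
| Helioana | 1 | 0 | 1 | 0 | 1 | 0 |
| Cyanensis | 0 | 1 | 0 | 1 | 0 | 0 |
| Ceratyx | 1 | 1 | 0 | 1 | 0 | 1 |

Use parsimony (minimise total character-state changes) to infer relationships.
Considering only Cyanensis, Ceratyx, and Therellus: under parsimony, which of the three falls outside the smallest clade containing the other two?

Cyanensis

Character polarity is set by the outgroup: the derived state is whichever differs from the outgroup's state, so for Character 4 the derived state is '0', and for the remaining characters it is '1'.
Only Aelinus, Ceratyx, Euryellus, Helioana, and Therellus show the derived state '1' for Character 1, supporting them as a clade.
Character 2 (state '1') occurs in Ceratyx and Cyanensis but conflicts with the nesting implied by the other characters — most parsimoniously interpreted as homoplasy.
Only Aelinus, Euryellus, and Helioana show the derived state '1' for Character 3, supporting them as a clade.
Only Aelinus and Helioana show the derived state '0' for Character 4, supporting them as a clade.
Character 5: derived state '1' in Helioana only — an autapomorphy, so it tells us nothing about relationships among taxa.
Character 6 (derived state '1') is shared by Ceratyx and Therellus — a synapomorphy uniting that clade.
Most parsimonious ingroup topology: (((Therellus,Ceratyx),((Aelinus,Helioana),Euryellus)),Cyanensis).
Ceratyx and Therellus share a more recent common ancestor with each other than either does with Cyanensis, so Cyanensis is the least closely related of the three.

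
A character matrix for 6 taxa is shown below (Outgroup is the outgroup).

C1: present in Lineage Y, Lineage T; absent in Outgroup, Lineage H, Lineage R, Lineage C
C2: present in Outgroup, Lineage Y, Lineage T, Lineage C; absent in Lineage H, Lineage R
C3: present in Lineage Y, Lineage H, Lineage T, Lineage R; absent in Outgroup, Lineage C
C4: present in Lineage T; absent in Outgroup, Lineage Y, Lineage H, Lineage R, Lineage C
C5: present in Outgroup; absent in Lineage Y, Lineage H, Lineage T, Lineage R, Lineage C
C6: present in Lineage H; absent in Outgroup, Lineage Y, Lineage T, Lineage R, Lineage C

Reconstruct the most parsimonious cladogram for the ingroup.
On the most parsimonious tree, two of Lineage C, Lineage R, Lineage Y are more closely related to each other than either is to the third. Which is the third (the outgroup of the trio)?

Character polarity is set by the outgroup: the derived state is whichever differs from the outgroup's state, so for C2, C5 the derived state is 'absent', and for the remaining characters it is 'present'.
C1 (derived state 'present') is shared by Lineage T and Lineage Y — a synapomorphy uniting that clade.
C2 (derived state 'absent') is shared by Lineage H and Lineage R — a synapomorphy uniting that clade.
Only Lineage H, Lineage R, Lineage T, and Lineage Y show the derived state 'present' for C3, supporting them as a clade.
C4 (derived state 'present') is unique to Lineage T (autapomorphy; uninformative for grouping).
C5 (derived state 'absent') is shared by all ingroup taxa — unites the whole ingroup.
C6 (derived state 'present') is unique to Lineage H (autapomorphy; uninformative for grouping).
Most parsimonious ingroup topology: (((Lineage Y,Lineage T),(Lineage H,Lineage R)),Lineage C).
Lineage Y and Lineage R share a more recent common ancestor with each other than either does with Lineage C, so Lineage C is the least closely related of the three.

Lineage C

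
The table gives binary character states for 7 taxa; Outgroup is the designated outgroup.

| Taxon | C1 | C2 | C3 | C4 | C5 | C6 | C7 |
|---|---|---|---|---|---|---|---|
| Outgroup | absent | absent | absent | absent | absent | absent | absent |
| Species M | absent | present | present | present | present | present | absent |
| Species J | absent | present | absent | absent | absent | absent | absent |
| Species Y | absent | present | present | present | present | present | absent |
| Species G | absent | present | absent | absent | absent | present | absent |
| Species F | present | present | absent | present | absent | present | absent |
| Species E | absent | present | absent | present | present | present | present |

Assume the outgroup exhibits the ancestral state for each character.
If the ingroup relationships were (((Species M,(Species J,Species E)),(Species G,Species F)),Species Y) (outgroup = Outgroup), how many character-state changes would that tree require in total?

Map each character onto (((Species M,(Species J,Species E)),(Species G,Species F)),Species Y) (rooted by Outgroup) and count the minimum state changes it requires (Fitch parsimony):
C1: 1; C2: 1; C3: 2; C4: 3; C5: 3; C6: 2; C7: 1.
Total tree length = 13.

13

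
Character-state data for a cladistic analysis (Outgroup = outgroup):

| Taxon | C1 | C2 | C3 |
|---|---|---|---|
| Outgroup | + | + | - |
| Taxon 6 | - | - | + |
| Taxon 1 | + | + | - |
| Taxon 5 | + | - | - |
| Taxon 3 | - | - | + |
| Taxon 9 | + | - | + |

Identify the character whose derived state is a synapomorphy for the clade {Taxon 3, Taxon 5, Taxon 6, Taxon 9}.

Character polarity is set by the outgroup: the derived state is whichever differs from the outgroup's state, so for C1, C2 the derived state is '-', and for the remaining characters it is '+'.
Only Taxon 3 and Taxon 6 show the derived state '-' for C1, supporting them as a clade.
C2 (derived state '-') is shared by Taxon 3, Taxon 5, Taxon 6, and Taxon 9 — a synapomorphy uniting that clade.
Only Taxon 3, Taxon 6, and Taxon 9 show the derived state '+' for C3, supporting them as a clade.
Most parsimonious ingroup topology: ((((Taxon 6,Taxon 3),Taxon 9),Taxon 5),Taxon 1).
The clade {Taxon 3, Taxon 5, Taxon 6, Taxon 9} is supported by C2: its derived state '-' occurs in exactly those taxa and in no other taxon (including the outgroup).

C2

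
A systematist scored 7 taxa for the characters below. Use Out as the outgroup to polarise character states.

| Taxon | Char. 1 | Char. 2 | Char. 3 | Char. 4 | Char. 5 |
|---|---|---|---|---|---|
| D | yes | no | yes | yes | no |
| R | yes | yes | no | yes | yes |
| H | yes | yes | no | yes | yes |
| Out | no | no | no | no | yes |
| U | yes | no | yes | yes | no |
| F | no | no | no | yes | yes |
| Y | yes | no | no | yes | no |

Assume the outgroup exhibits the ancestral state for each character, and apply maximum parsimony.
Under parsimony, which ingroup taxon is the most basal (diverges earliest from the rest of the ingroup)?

Character polarity is set by the outgroup: the derived state is whichever differs from the outgroup's state, so for Char. 5 the derived state is 'no', and for the remaining characters it is 'yes'.
Only D, H, R, U, and Y show the derived state 'yes' for Char. 1, supporting them as a clade.
Char. 2: derived state 'yes' in H and R only — synapomorphy for {H, R}.
Char. 3 (derived state 'yes') is shared by D and U — a synapomorphy uniting that clade.
All ingroup taxa share the derived state 'yes' for Char. 4; it defines the ingroup but does not resolve relationships within it.
Char. 5 (derived state 'no') is shared by D, U, and Y — a synapomorphy uniting that clade.
Most parsimonious ingroup topology: (((Y,(U,D)),(H,R)),F).
F is sister to the clade containing all other ingroup taxa, so it is the earliest-diverging (most basal) ingroup lineage.

F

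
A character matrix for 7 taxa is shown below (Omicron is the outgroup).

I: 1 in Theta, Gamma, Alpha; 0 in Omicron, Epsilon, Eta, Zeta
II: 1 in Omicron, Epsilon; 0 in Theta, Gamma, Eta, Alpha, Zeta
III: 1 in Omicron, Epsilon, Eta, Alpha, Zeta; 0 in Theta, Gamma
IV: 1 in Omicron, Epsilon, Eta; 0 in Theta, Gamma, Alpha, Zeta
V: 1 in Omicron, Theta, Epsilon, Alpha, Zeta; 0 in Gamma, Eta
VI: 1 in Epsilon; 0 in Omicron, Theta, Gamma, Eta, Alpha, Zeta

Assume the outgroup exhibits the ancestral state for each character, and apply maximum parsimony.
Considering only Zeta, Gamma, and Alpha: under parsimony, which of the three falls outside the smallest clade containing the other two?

Zeta

Character polarity is set by the outgroup: the derived state is whichever differs from the outgroup's state, so for II, III, IV, V the derived state is '0', and for the remaining characters it is '1'.
I (derived state '1') is shared by Alpha, Gamma, and Theta — a synapomorphy uniting that clade.
II (derived state '0') is shared by Alpha, Eta, Gamma, Theta, and Zeta — a synapomorphy uniting that clade.
Only Gamma and Theta show the derived state '0' for III, supporting them as a clade.
IV (derived state '0') is shared by Alpha, Gamma, Theta, and Zeta — a synapomorphy uniting that clade.
V groups Eta and Gamma, which is incompatible with the clades supported by the remaining characters; treating it as convergent (homoplasy) costs fewer steps than any alternative tree.
VI (derived state '1') is unique to Epsilon (autapomorphy; uninformative for grouping).
Most parsimonious ingroup topology: (((((Theta,Gamma),Alpha),Zeta),Eta),Epsilon).
Alpha and Gamma share a more recent common ancestor with each other than either does with Zeta, so Zeta is the least closely related of the three.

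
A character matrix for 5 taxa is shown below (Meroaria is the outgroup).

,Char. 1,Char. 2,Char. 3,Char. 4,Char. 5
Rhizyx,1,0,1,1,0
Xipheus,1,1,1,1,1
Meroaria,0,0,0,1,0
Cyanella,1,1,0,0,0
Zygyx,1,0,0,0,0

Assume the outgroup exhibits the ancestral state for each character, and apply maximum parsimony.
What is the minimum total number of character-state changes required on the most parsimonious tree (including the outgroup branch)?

6

Character polarity is set by the outgroup: the derived state is whichever differs from the outgroup's state, so for Char. 4 the derived state is '0', and for the remaining characters it is '1'.
Char. 1 (derived state '1') is shared by all ingroup taxa — unites the whole ingroup.
Char. 2 groups Cyanella and Xipheus, which is incompatible with the clades supported by the remaining characters; treating it as convergent (homoplasy) costs fewer steps than any alternative tree.
Char. 3: derived state '1' in Rhizyx and Xipheus only — synapomorphy for {Rhizyx, Xipheus}.
Only Cyanella and Zygyx show the derived state '0' for Char. 4, supporting them as a clade.
Char. 5: derived state '1' in Xipheus only — an autapomorphy, so it tells us nothing about relationships among taxa.
Most parsimonious ingroup topology: ((Xipheus,Rhizyx),(Cyanella,Zygyx)).
Changes per character on this tree: Char. 1: 1; Char. 2: 2; Char. 3: 1; Char. 4: 1; Char. 5: 1.
Total = 6.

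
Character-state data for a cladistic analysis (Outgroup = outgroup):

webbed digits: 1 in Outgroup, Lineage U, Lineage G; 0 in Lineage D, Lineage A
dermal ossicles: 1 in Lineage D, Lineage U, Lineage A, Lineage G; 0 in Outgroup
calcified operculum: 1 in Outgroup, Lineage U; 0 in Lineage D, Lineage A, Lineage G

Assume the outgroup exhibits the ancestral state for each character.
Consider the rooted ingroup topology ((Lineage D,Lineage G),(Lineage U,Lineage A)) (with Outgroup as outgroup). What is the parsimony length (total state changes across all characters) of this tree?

Map each character onto ((Lineage D,Lineage G),(Lineage U,Lineage A)) (rooted by Outgroup) and count the minimum state changes it requires (Fitch parsimony):
webbed digits: 2; dermal ossicles: 1; calcified operculum: 2.
Total tree length = 5.

5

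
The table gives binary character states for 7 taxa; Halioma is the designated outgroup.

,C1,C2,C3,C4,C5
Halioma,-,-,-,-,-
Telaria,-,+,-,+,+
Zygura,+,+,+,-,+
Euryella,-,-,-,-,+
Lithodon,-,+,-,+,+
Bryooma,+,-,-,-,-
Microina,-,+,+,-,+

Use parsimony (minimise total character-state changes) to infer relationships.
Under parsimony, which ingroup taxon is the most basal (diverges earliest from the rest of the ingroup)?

The outgroup has state '-' for every character, so '+' is the derived state throughout.
C1 groups Bryooma and Zygura, which is incompatible with the clades supported by the remaining characters; treating it as convergent (homoplasy) costs fewer steps than any alternative tree.
Only Lithodon, Microina, Telaria, and Zygura show the derived state '+' for C2, supporting them as a clade.
C3 (derived state '+') is shared by Microina and Zygura — a synapomorphy uniting that clade.
Only Lithodon and Telaria show the derived state '+' for C4, supporting them as a clade.
Only Euryella, Lithodon, Microina, Telaria, and Zygura show the derived state '+' for C5, supporting them as a clade.
Most parsimonious ingroup topology: ((((Telaria,Lithodon),(Zygura,Microina)),Euryella),Bryooma).
Bryooma is sister to the clade containing all other ingroup taxa, so it is the earliest-diverging (most basal) ingroup lineage.

Bryooma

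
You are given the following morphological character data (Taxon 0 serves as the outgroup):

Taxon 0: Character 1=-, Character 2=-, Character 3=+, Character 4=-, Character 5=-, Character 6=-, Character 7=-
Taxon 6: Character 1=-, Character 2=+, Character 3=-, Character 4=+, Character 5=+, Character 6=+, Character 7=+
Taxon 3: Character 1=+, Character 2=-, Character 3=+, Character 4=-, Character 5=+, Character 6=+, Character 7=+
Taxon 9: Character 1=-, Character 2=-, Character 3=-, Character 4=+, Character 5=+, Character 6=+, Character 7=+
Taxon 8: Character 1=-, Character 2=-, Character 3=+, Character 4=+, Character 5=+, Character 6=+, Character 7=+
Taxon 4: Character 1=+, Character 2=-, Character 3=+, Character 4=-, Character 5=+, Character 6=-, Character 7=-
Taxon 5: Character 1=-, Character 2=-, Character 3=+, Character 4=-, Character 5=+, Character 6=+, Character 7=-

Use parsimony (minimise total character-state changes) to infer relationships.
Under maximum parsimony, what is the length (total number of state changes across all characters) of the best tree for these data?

Character polarity is set by the outgroup: the derived state is whichever differs from the outgroup's state, so for Character 3 the derived state is '-', and for the remaining characters it is '+'.
Character 1 (state '+') occurs in Taxon 3 and Taxon 4 but conflicts with the nesting implied by the other characters — most parsimoniously interpreted as homoplasy.
Character 2: derived state '+' in Taxon 6 only — an autapomorphy, so it tells us nothing about relationships among taxa.
Character 3: derived state '-' in Taxon 6 and Taxon 9 only — synapomorphy for {Taxon 6, Taxon 9}.
Only Taxon 6, Taxon 8, and Taxon 9 show the derived state '+' for Character 4, supporting them as a clade.
All ingroup taxa share the derived state '+' for Character 5; it defines the ingroup but does not resolve relationships within it.
Only Taxon 3, Taxon 5, Taxon 6, Taxon 8, and Taxon 9 show the derived state '+' for Character 6, supporting them as a clade.
Only Taxon 3, Taxon 6, Taxon 8, and Taxon 9 show the derived state '+' for Character 7, supporting them as a clade.
Most parsimonious ingroup topology: (((((Taxon 6,Taxon 9),Taxon 8),Taxon 3),Taxon 5),Taxon 4).
Changes per character on this tree: Character 1: 2; Character 2: 1; Character 3: 1; Character 4: 1; Character 5: 1; Character 6: 1; Character 7: 1.
Total = 8.

8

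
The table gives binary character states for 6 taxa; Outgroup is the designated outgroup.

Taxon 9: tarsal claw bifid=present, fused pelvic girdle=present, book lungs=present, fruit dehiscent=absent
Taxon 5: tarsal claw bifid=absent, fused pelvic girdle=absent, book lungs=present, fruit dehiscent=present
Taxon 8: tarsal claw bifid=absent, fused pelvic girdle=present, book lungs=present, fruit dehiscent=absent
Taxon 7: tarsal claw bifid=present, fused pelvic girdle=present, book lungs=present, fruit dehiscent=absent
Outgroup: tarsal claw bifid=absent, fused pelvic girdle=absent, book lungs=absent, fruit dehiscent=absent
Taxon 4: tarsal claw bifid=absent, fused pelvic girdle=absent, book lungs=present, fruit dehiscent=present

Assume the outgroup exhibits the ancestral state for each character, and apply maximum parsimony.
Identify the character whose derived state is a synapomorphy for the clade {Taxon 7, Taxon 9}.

tarsal claw bifid

The outgroup has state 'absent' for every character, so 'present' is the derived state throughout.
tarsal claw bifid (derived state 'present') is shared by Taxon 7 and Taxon 9 — a synapomorphy uniting that clade.
Only Taxon 7, Taxon 8, and Taxon 9 show the derived state 'present' for fused pelvic girdle, supporting them as a clade.
All ingroup taxa share the derived state 'present' for book lungs; it defines the ingroup but does not resolve relationships within it.
Only Taxon 4 and Taxon 5 show the derived state 'present' for fruit dehiscent, supporting them as a clade.
Most parsimonious ingroup topology: (((Taxon 7,Taxon 9),Taxon 8),(Taxon 4,Taxon 5)).
The clade {Taxon 7, Taxon 9} is supported by tarsal claw bifid: its derived state 'present' occurs in exactly those taxa and in no other taxon (including the outgroup).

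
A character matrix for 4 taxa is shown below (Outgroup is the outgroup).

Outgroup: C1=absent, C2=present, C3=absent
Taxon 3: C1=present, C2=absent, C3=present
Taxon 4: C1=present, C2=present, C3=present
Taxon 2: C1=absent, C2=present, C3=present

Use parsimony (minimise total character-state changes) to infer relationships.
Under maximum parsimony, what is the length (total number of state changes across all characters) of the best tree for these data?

3

Character polarity is set by the outgroup: the derived state is whichever differs from the outgroup's state, so for C2 the derived state is 'absent', and for the remaining characters it is 'present'.
Only Taxon 3 and Taxon 4 show the derived state 'present' for C1, supporting them as a clade.
C2: derived state 'absent' in Taxon 3 only — an autapomorphy, so it tells us nothing about relationships among taxa.
C3 (derived state 'present') is shared by all ingroup taxa — unites the whole ingroup.
Most parsimonious ingroup topology: ((Taxon 3,Taxon 4),Taxon 2).
Changes per character on this tree: C1: 1; C2: 1; C3: 1.
Total = 3.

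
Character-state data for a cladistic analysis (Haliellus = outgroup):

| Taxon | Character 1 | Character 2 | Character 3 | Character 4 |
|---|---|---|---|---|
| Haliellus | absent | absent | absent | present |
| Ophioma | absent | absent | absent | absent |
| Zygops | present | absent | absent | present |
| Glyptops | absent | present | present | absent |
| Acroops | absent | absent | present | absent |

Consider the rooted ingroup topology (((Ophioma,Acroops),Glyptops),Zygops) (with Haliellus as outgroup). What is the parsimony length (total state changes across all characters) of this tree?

5

Map each character onto (((Ophioma,Acroops),Glyptops),Zygops) (rooted by Haliellus) and count the minimum state changes it requires (Fitch parsimony):
Character 1: 1; Character 2: 1; Character 3: 2; Character 4: 1.
Total tree length = 5.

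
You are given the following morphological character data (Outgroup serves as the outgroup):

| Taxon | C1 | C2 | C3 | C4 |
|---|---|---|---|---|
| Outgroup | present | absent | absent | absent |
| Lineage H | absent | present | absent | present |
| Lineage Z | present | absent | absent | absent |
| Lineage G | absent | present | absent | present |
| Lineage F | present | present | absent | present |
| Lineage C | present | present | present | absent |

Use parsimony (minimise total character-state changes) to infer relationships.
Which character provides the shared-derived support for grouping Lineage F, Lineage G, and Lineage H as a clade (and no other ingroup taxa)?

C4

Character polarity is set by the outgroup: the derived state is whichever differs from the outgroup's state, so for C1 the derived state is 'absent', and for the remaining characters it is 'present'.
Only Lineage G and Lineage H show the derived state 'absent' for C1, supporting them as a clade.
C2 (derived state 'present') is shared by Lineage C, Lineage F, Lineage G, and Lineage H — a synapomorphy uniting that clade.
C3 (derived state 'present') is unique to Lineage C (autapomorphy; uninformative for grouping).
Only Lineage F, Lineage G, and Lineage H show the derived state 'present' for C4, supporting them as a clade.
Most parsimonious ingroup topology: ((((Lineage H,Lineage G),Lineage F),Lineage C),Lineage Z).
The clade {Lineage F, Lineage G, Lineage H} is supported by C4: its derived state 'present' occurs in exactly those taxa and in no other taxon (including the outgroup).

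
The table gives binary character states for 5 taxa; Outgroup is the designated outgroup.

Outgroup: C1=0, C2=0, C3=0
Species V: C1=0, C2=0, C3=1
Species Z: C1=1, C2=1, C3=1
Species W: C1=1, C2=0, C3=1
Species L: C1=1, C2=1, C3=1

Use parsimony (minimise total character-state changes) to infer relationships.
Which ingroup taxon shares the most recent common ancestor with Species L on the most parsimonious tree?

The outgroup has state '0' for every character, so '1' is the derived state throughout.
C1: derived state '1' in Species L, Species W, and Species Z only — synapomorphy for {Species L, Species W, Species Z}.
C2: derived state '1' in Species L and Species Z only — synapomorphy for {Species L, Species Z}.
All ingroup taxa share the derived state '1' for C3; it defines the ingroup but does not resolve relationships within it.
Most parsimonious ingroup topology: (Species V,((Species Z,Species L),Species W)).
Species L and Species Z form a cherry on this tree, so they are sister taxa.

Species Z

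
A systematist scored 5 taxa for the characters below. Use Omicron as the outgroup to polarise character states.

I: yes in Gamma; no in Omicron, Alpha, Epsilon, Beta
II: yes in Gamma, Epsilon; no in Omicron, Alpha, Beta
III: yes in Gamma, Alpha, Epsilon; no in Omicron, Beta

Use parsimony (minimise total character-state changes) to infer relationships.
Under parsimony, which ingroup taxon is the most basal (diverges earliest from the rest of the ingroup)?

Beta

The outgroup has state 'no' for every character, so 'yes' is the derived state throughout.
I (derived state 'yes') is unique to Gamma (autapomorphy; uninformative for grouping).
II (derived state 'yes') is shared by Epsilon and Gamma — a synapomorphy uniting that clade.
III (derived state 'yes') is shared by Alpha, Epsilon, and Gamma — a synapomorphy uniting that clade.
Most parsimonious ingroup topology: (((Gamma,Epsilon),Alpha),Beta).
Beta is sister to the clade containing all other ingroup taxa, so it is the earliest-diverging (most basal) ingroup lineage.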